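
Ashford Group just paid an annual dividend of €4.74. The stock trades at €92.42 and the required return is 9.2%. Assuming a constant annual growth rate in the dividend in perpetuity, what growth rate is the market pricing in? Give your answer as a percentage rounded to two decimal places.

P = D₀(1+g)/(r−g) ⇒ P(r−g) = D₀(1+g) ⇒ g(P+D₀) = P·r − D₀
g = (P·r − D₀)/(P + D₀) = (€92.42×0.092 − €4.74) / (€92.42 + €4.74) = 0.038726

3.87%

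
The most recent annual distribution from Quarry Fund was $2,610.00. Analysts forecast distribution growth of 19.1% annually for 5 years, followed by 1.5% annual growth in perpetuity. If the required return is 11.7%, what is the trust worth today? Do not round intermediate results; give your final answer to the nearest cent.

D_1 = 3108.51000
D_2 = 3702.23541
D_3 = 4409.36237
D_4 = 5251.55059
D_5 = 6254.59675
Terminal value at year 5: TV = D_5×(1+g_2)/(r−g_2) = 6348.41570/0.102 = 62239.36961
P_0 = D_1/(1+r)^1 + D_2/(1+r)^2 + D_3/(1+r)^3 + D_4/(1+r)^4 + D_5/(1+r)^5 + TV/(1+r)^5
    = 2782.90958 + 2967.27422 + 3163.85282 + 3373.45453 + 3596.94212 + 35793.10049 = 51677.53376

$51677.53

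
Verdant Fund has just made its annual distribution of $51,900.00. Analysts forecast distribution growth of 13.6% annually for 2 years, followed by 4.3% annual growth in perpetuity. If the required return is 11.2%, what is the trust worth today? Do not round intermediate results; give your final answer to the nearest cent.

D_1 = 58958.40000
D_2 = 66976.74240
Terminal value at year 2: TV = D_2×(1+g_2)/(r−g_2) = 69856.74232/0.069 = 1012416.55541
P_0 = D_1/(1+r)^1 + D_2/(1+r)^2 + TV/(1+r)^2
    = 53020.14388 + 54164.46354 + 818746.89086 = 925931.49828

$925931.50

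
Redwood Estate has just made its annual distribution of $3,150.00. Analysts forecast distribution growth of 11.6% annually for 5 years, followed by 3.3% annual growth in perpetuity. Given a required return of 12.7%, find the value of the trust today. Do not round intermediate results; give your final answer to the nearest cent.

$48254.57

D_1 = 3515.40000
D_2 = 3923.18640
D_3 = 4378.27602
D_4 = 4886.15604
D_5 = 5452.95014
Terminal value at year 5: TV = D_5×(1+g_2)/(r−g_2) = 5632.89750/0.094 = 59924.44145
P_0 = D_1/(1+r)^1 + D_2/(1+r)^2 + D_3/(1+r)^3 + D_4/(1+r)^4 + D_5/(1+r)^5 + TV/(1+r)^5
    = 3119.25466 + 3088.80940 + 3058.66131 + 3028.80747 + 2999.24502 + 32959.78837 = 48254.56623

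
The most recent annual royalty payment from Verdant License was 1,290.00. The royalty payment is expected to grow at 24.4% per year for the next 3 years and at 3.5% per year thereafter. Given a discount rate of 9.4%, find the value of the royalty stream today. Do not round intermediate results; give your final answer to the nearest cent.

38304.21

D_1 = 1604.76000
D_2 = 1996.32144
D_3 = 2483.42387
Terminal value at year 3: TV = D_3×(1+g_2)/(r−g_2) = 2570.34371/0.059 = 43565.14757
P_0 = D_1/(1+r)^1 + D_2/(1+r)^2 + D_3/(1+r)^3 + TV/(1+r)^3
    = 1466.87386 + 1667.99916 + 1896.70105 + 33272.63712 = 38304.21119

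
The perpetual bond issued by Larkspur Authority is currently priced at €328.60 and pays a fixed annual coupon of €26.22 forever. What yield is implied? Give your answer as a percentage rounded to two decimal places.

P = C/r ⇒ r = C/P = €26.22/€328.60 = 0.079793

7.98%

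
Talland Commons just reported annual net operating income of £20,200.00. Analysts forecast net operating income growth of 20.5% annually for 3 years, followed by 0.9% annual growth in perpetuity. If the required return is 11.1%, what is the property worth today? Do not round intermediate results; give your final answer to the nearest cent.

D_1 = 24341.00000
D_2 = 29330.90500
D_3 = 35343.74053
Terminal value at year 3: TV = D_3×(1+g_2)/(r−g_2) = 35661.83419/0.102 = 349625.82539
P_0 = D_1/(1+r)^1 + D_2/(1+r)^2 + D_3/(1+r)^3 + TV/(1+r)^3
    = 21909.09091 + 23762.78537 + 25773.31806 + 254953.70517 = 326398.89952

£326398.90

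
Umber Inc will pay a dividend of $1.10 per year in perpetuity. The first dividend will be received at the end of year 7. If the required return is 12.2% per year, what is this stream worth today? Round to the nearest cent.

Value at end of year 6: C / r = $1.10 / 0.122 = $9.0164
Discount to today: PV = $9.0164 / (1 + 0.122)^6 = $9.0164 / 1.995065 = $4.52

$4.52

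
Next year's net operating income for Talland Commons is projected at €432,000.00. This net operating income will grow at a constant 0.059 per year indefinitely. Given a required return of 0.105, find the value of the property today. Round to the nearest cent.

Growing perpetuity: P = D₁ / (r − g) = €432,000.0000 / (0.105 − 0.059) = €9,391,304.35

€9391304.35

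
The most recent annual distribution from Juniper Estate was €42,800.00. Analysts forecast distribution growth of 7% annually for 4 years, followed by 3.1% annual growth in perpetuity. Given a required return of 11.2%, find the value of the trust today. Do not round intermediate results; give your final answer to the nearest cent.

€622651.39

D_1 = 45796.00000
D_2 = 49001.72000
D_3 = 52431.84040
D_4 = 56102.06923
Terminal value at year 4: TV = D_4×(1+g_2)/(r−g_2) = 57841.23337/0.081 = 714089.30091
P_0 = D_1/(1+r)^1 + D_2/(1+r)^2 + D_3/(1+r)^3 + D_4/(1+r)^4 + TV/(1+r)^4
    = 41183.45324 + 39627.96310 + 38131.22348 + 36691.01540 + 467017.73926 = 622651.39448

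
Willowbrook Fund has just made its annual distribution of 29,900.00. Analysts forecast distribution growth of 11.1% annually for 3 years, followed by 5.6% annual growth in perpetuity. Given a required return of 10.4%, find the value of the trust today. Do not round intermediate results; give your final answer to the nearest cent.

D_1 = 33218.90000
D_2 = 36906.19790
D_3 = 41002.78587
Terminal value at year 3: TV = D_3×(1+g_2)/(r−g_2) = 43298.94188/0.048 = 902061.28907
P_0 = D_1/(1+r)^1 + D_2/(1+r)^2 + D_3/(1+r)^3 + TV/(1+r)^3
    = 30089.58333 + 30280.36873 + 30472.36383 + 670392.00418 = 761234.32008

761234.32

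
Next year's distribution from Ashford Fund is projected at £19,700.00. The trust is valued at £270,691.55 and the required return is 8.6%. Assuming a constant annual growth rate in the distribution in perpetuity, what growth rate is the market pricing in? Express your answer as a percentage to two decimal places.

1.32%

P = D₁/(r−g) ⇒ g = r − D₁/P = 0.086 − £19,700.00/£270,691.55 = 0.013223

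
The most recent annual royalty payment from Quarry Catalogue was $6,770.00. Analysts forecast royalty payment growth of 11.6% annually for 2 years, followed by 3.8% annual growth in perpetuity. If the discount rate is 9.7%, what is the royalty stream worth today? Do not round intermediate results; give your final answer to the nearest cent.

D_1 = 7555.32000
D_2 = 8431.73712
Terminal value at year 2: TV = D_2×(1+g_2)/(r−g_2) = 8752.14313/0.059 = 148341.40899
P_0 = D_1/(1+r)^1 + D_2/(1+r)^2 + TV/(1+r)^2
    = 6887.25615 + 7006.54318 + 123267.65796 = 137161.45729

$137161.46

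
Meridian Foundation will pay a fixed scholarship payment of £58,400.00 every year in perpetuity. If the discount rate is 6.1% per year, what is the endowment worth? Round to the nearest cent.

£957377.05

Level perpetuity: PV = C / r = £58,400.00 / 0.061 = £957,377.05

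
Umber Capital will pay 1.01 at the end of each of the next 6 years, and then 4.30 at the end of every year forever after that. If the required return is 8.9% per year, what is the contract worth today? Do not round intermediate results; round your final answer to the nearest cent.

33.51

PV of 6-year annuity: 1.01 × [1 − (1+0.089)^−6] / 0.089 = 4.54432
Perpetuity value at year 6: 4.30 / 0.089 = 48.31461
PV of perpetuity: 48.31461 / (1+0.089)^6 = 28.96751
Total PV = 4.54432 + 28.96751 = 33.51183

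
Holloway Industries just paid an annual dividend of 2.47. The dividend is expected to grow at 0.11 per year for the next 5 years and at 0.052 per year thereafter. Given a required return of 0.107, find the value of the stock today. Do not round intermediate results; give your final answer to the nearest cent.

D_1 = 2.74170
D_2 = 3.04329
D_3 = 3.37805
D_4 = 3.74963
D_5 = 4.16209
Terminal value at year 5: TV = D_5×(1+g_2)/(r−g_2) = 4.37852/0.055 = 79.60950
P_0 = D_1/(1+r)^1 + D_2/(1+r)^2 + D_3/(1+r)^3 + D_4/(1+r)^4 + D_5/(1+r)^5 + TV/(1+r)^5
    = 2.47669 + 2.48341 + 2.49014 + 2.49688 + 2.50365 + 47.88801 = 60.33878

60.34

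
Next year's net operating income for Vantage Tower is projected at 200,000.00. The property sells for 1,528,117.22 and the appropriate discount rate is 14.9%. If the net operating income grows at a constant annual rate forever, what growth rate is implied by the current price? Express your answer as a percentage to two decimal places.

P = D₁/(r−g) ⇒ g = r − D₁/P = 0.149 − 200,000.00/1,528,117.22 = 0.018120

1.81%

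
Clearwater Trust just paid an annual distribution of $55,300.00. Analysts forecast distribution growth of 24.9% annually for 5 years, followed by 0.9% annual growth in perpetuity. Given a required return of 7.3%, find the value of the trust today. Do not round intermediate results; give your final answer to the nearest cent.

$2309382.40

D_1 = 69069.70000
D_2 = 86268.05530
D_3 = 107748.80107
D_4 = 134578.25254
D_5 = 168088.23742
Terminal value at year 5: TV = D_5×(1+g_2)/(r−g_2) = 169601.03155/0.064 = 2650016.11804
P_0 = D_1/(1+r)^1 + D_2/(1+r)^2 + D_3/(1+r)^3 + D_4/(1+r)^4 + D_5/(1+r)^5 + TV/(1+r)^5
    = 64370.64306 + 74929.10827 + 87219.43731 + 101525.70103 + 118178.56531 + 1863158.94377 = 2309382.39875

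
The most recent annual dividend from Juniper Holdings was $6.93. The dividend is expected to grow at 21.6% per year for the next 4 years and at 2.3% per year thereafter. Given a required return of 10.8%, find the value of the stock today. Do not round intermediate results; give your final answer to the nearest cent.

D_1 = 8.42688
D_2 = 10.24709
D_3 = 12.46046
D_4 = 15.15192
Terminal value at year 4: TV = D_4×(1+g_2)/(r−g_2) = 15.50041/0.085 = 182.35776
P_0 = D_1/(1+r)^1 + D_2/(1+r)^2 + D_3/(1+r)^3 + D_4/(1+r)^4 + TV/(1+r)^4
    = 7.60549 + 8.34682 + 9.16041 + 10.05330 + 120.99438 = 156.16039

$156.16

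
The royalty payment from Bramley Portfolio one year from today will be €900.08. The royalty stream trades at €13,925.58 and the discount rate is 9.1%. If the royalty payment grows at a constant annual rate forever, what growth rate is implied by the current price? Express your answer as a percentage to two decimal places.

2.64%

P = D₁/(r−g) ⇒ g = r − D₁/P = 0.091 − €900.08/€13,925.58 = 0.026365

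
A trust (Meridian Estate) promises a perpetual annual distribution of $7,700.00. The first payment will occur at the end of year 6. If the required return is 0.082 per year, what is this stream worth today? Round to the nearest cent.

Value at end of year 5: C / r = $7,700.00 / 0.082 = $93,902.4390
Discount to today: PV = $93,902.4390 / (1 + 0.082)^5 = $93,902.4390 / 1.482983 = $63,319.95

$63319.95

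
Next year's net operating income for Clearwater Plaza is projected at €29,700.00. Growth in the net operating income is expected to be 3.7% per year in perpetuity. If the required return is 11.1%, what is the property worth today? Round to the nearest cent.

€401351.35

Growing perpetuity: P = D₁ / (r − g) = €29,700.0000 / (0.111 − 0.037) = €401,351.35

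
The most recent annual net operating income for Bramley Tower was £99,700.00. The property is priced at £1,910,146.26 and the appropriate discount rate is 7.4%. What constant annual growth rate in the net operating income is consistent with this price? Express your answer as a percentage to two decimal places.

2.07%

P = D₀(1+g)/(r−g) ⇒ P(r−g) = D₀(1+g) ⇒ g(P+D₀) = P·r − D₀
g = (P·r − D₀)/(P + D₀) = (£1,910,146.26×0.074 − £99,700.00) / (£1,910,146.26 + £99,700.00) = 0.020723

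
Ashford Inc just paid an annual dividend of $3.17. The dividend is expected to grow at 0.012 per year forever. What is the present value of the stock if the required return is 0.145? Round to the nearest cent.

$24.12

D₁ = D₀ × (1 + g) = $3.17 × 1.012 = $3.2080
Growing perpetuity: P = D₁ / (r − g) = $3.2080 / (0.145 − 0.012) = $24.12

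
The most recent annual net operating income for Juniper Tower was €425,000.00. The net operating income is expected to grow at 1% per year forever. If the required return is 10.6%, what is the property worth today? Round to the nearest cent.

€4471354.17

D₁ = D₀ × (1 + g) = €425,000.00 × 1.01 = €429,250.0000
Growing perpetuity: P = D₁ / (r − g) = €429,250.0000 / (0.106 − 0.01) = €4,471,354.17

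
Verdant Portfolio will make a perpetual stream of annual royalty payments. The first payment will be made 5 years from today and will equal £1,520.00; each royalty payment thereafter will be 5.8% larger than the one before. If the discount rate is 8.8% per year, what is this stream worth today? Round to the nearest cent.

Value at end of year 4: C₁ / (r − g) = £1,520.00 / (0.088 − 0.058) = £50,666.6667
Discount to today: PV = £50,666.6667 / (1 + 0.088)^4 = £50,666.6667 / 1.401250 = £36,158.20

£36158.20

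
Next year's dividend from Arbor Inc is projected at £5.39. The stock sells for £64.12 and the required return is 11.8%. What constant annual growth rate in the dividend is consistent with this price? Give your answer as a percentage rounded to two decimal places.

P = D₁/(r−g) ⇒ g = r − D₁/P = 0.118 − £5.39/£64.12 = 0.033939

3.39%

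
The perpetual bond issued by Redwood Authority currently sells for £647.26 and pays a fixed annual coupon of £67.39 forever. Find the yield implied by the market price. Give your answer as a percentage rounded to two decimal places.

P = C/r ⇒ r = C/P = £67.39/£647.26 = 0.104116

10.41%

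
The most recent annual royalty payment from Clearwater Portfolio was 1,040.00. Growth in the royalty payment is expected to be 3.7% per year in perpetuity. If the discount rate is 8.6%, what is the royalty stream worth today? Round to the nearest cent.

22009.80

D₁ = D₀ × (1 + g) = 1,040.00 × 1.037 = 1,078.4800
Growing perpetuity: P = D₁ / (r − g) = 1,078.4800 / (0.086 − 0.037) = 22,009.80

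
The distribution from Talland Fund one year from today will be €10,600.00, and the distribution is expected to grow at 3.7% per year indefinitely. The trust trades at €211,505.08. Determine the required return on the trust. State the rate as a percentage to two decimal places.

8.71%

P = D₁/(r − g) ⇒ r = D₁/P + g = €10,600.0000/€211,505.08 + 0.037 = 0.050117 + 0.037 = 0.087117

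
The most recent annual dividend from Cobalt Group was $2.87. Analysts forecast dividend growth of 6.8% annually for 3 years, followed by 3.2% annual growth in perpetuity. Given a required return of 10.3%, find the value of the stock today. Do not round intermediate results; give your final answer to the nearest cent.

$45.94

D_1 = 3.06516
D_2 = 3.27359
D_3 = 3.49620
Terminal value at year 3: TV = D_3×(1+g_2)/(r−g_2) = 3.60807/0.071 = 50.81793
P_0 = D_1/(1+r)^1 + D_2/(1+r)^2 + D_3/(1+r)^3 + TV/(1+r)^3
    = 2.77893 + 2.69075 + 2.60537 + 37.86958 = 45.94463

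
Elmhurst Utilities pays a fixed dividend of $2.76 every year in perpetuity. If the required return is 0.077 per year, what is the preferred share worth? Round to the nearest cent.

$35.84

Level perpetuity: PV = C / r = $2.76 / 0.077 = $35.84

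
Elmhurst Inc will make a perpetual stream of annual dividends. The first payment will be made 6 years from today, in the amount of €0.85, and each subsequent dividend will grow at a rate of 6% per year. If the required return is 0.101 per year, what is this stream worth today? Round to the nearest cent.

Value at end of year 5: C₁ / (r − g) = €0.85 / (0.101 − 0.06) = €20.7317
Discount to today: PV = €20.7317 / (1 + 0.101)^5 = €20.7317 / 1.617844 = €12.81

€12.81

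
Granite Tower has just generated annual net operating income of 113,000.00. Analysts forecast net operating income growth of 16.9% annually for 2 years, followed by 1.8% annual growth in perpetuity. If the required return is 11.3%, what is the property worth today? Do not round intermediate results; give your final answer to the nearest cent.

D_1 = 132097.00000
D_2 = 154421.39300
Terminal value at year 2: TV = D_2×(1+g_2)/(r−g_2) = 157200.97807/0.095 = 1654747.13762
P_0 = D_1/(1+r)^1 + D_2/(1+r)^2 + TV/(1+r)^2
    = 118685.53459 + 124657.13382 + 1335799.60236 = 1579142.27077

1579142.27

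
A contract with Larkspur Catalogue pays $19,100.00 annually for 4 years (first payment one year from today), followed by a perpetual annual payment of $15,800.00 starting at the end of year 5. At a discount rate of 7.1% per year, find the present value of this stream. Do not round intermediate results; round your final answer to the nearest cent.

$233687.82

PV of 4-year annuity: $19,100.00 × [1 − (1+0.071)^−4] / 0.071 = 64549.95155
Perpetuity value at year 4: $15,800.00 / 0.071 = 222535.21127
PV of perpetuity: 222535.21127 / (1+0.071)^4 = 169137.86915
Total PV = 64549.95155 + 169137.86915 = 233687.82070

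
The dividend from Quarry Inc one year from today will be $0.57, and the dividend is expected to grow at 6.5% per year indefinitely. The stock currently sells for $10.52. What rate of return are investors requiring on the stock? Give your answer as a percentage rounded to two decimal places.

11.92%

P = D₁/(r − g) ⇒ r = D₁/P + g = $0.5700/$10.52 + 0.065 = 0.054183 + 0.065 = 0.119183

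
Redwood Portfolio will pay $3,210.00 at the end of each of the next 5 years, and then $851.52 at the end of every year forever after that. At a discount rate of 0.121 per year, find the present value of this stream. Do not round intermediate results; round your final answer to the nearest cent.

$15518.13

PV of 5-year annuity: $3,210.00 × [1 − (1+0.121)^−5] / 0.121 = 11542.72304
Perpetuity value at year 5: $851.52 / 0.121 = 7037.35537
PV of perpetuity: 7037.35537 / (1+0.121)^5 = 3975.40537
Total PV = 11542.72304 + 3975.40537 = 15518.12840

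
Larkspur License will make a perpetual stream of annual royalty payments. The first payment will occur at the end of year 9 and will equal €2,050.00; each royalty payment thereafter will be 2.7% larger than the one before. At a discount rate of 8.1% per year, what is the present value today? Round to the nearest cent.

€20358.91

Value at end of year 8: C₁ / (r − g) = €2,050.00 / (0.081 − 0.027) = €37,962.9630
Discount to today: PV = €37,962.9630 / (1 + 0.081)^8 = €37,962.9630 / 1.864685 = €20,358.91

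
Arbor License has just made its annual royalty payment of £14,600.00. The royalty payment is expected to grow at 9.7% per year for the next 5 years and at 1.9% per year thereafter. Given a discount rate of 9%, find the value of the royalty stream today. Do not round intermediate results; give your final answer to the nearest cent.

£290774.72

D_1 = 16016.20000
D_2 = 17569.77140
D_3 = 19274.03923
D_4 = 21143.62103
D_5 = 23194.55227
Terminal value at year 5: TV = D_5×(1+g_2)/(r−g_2) = 23635.24876/0.071 = 332890.82766
P_0 = D_1/(1+r)^1 + D_2/(1+r)^2 + D_3/(1+r)^3 + D_4/(1+r)^4 + D_5/(1+r)^5 + TV/(1+r)^5
    = 14693.76147 + 14788.12507 + 14883.09468 + 14978.67419 + 15074.86751 + 216356.19711 = 290774.72004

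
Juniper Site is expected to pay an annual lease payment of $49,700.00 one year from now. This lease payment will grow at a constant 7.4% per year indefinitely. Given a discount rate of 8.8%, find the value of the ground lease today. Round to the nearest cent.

Growing perpetuity: P = D₁ / (r − g) = $49,700.0000 / (0.088 − 0.074) = $3,550,000.00

$3550000.00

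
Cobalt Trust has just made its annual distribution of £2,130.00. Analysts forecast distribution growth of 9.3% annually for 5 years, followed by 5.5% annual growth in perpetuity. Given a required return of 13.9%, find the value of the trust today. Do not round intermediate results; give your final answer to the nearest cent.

D_1 = 2328.09000
D_2 = 2544.60237
D_3 = 2781.25039
D_4 = 3039.90668
D_5 = 3322.61800
Terminal value at year 5: TV = D_5×(1+g_2)/(r−g_2) = 3505.36199/0.084 = 41730.49985
P_0 = D_1/(1+r)^1 + D_2/(1+r)^2 + D_3/(1+r)^3 + D_4/(1+r)^4 + D_5/(1+r)^5 + TV/(1+r)^5
    = 2043.97717 + 1961.42849 + 1882.21364 + 1806.19799 + 1733.25233 + 21768.82391 = 31195.89354

£31195.89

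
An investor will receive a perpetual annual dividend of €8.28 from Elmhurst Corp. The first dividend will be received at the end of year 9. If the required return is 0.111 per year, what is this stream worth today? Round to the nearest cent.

€32.14

Value at end of year 8: C / r = €8.28 / 0.111 = €74.5946
Discount to today: PV = €74.5946 / (1 + 0.111)^8 = €74.5946 / 2.321200 = €32.14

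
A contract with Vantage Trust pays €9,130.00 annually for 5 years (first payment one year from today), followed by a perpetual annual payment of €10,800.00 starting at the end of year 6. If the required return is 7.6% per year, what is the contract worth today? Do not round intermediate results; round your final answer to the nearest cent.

PV of 5-year annuity: €9,130.00 × [1 − (1+0.076)^−5] / 0.076 = 36841.01002
Perpetuity value at year 5: €10,800.00 / 0.076 = 142105.26316
PV of perpetuity: 142105.26316 / (1+0.076)^5 = 98525.53608
Total PV = 36841.01002 + 98525.53608 = 135366.54610

€135366.55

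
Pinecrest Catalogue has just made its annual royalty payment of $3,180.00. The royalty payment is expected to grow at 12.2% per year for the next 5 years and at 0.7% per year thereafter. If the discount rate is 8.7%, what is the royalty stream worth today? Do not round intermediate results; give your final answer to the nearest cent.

D_1 = 3567.96000
D_2 = 4003.25112
D_3 = 4491.64776
D_4 = 5039.62878
D_5 = 5654.46349
Terminal value at year 5: TV = D_5×(1+g_2)/(r−g_2) = 5694.04474/0.08 = 71175.55924
P_0 = D_1/(1+r)^1 + D_2/(1+r)^2 + D_3/(1+r)^3 + D_4/(1+r)^4 + D_5/(1+r)^5 + TV/(1+r)^5
    = 3282.39190 + 3388.08070 + 3497.17253 + 3609.77698 + 3726.00715 + 46901.11502 = 64404.54429

$64404.54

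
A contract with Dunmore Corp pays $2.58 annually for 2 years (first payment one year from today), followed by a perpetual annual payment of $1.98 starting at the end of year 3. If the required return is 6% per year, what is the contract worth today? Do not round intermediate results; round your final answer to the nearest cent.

PV of 2-year annuity: $2.58 × [1 − (1+0.06)^−2] / 0.06 = 4.73015
Perpetuity value at year 2: $1.98 / 0.06 = 33.00000
PV of perpetuity: 33.00000 / (1+0.06)^2 = 29.36988
Total PV = 4.73015 + 29.36988 = 34.10004

$34.10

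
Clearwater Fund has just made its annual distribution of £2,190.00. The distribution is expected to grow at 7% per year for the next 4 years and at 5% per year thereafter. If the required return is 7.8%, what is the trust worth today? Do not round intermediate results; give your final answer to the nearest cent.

£88312.83

D_1 = 2343.30000
D_2 = 2507.33100
D_3 = 2682.84417
D_4 = 2870.64326
Terminal value at year 4: TV = D_4×(1+g_2)/(r−g_2) = 3014.17542/0.028 = 107649.12232
P_0 = D_1/(1+r)^1 + D_2/(1+r)^2 + D_3/(1+r)^3 + D_4/(1+r)^4 + TV/(1+r)^4
    = 2173.74768 + 2157.61597 + 2141.60398 + 2125.71082 + 79714.15557 = 88312.83402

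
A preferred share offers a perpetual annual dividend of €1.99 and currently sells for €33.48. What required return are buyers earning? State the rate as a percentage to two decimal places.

P = C/r ⇒ r = C/P = €1.99/€33.48 = 0.059438

5.94%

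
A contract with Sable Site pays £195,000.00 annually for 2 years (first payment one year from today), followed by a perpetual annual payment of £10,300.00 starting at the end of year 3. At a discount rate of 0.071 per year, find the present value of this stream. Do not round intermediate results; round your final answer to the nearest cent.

£478549.09

PV of 2-year annuity: £195,000.00 × [1 − (1+0.071)^−2] / 0.071 = 352075.47071
Perpetuity value at year 2: £10,300.00 / 0.071 = 145070.42254
PV of perpetuity: 145070.42254 / (1+0.071)^2 = 126473.61562
Total PV = 352075.47071 + 126473.61562 = 478549.08633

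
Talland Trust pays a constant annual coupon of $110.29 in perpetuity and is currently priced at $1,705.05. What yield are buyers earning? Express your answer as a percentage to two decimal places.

P = C/r ⇒ r = C/P = $110.29/$1,705.05 = 0.064684

6.47%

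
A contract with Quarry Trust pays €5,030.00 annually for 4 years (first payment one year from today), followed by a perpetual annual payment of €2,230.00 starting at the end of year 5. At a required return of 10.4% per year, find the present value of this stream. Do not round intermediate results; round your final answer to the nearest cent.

€30241.62

PV of 4-year annuity: €5,030.00 × [1 − (1+0.104)^−4] / 0.104 = 15807.33713
Perpetuity value at year 4: €2,230.00 / 0.104 = 21442.30769
PV of perpetuity: 21442.30769 / (1+0.104)^4 = 14434.28348
Total PV = 15807.33713 + 14434.28348 = 30241.62061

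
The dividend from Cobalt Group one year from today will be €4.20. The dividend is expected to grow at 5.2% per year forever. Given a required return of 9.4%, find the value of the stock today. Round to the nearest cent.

Growing perpetuity: P = D₁ / (r − g) = €4.2000 / (0.094 − 0.052) = €100.00

€100.00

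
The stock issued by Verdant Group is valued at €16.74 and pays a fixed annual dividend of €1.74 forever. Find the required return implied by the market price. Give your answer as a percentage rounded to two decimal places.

P = C/r ⇒ r = C/P = €1.74/€16.74 = 0.103943

10.39%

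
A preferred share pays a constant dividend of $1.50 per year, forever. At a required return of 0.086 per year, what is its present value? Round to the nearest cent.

$17.44

Level perpetuity: PV = C / r = $1.50 / 0.086 = $17.44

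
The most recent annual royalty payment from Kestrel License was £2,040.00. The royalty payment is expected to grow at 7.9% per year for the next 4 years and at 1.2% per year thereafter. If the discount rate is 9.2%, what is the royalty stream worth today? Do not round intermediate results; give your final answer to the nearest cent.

£32518.93

D_1 = 2201.16000
D_2 = 2375.05164
D_3 = 2562.68072
D_4 = 2765.13250
Terminal value at year 4: TV = D_4×(1+g_2)/(r−g_2) = 2798.31409/0.08 = 34978.92608
P_0 = D_1/(1+r)^1 + D_2/(1+r)^2 + D_3/(1+r)^3 + D_4/(1+r)^4 + TV/(1+r)^4
    = 2015.71429 + 1991.71769 + 1968.00676 + 1944.57811 + 24598.91310 = 32518.92994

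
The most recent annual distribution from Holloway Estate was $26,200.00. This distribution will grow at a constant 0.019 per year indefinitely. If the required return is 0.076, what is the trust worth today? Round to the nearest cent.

D₁ = D₀ × (1 + g) = $26,200.00 × 1.019 = $26,697.8000
Growing perpetuity: P = D₁ / (r − g) = $26,697.8000 / (0.076 − 0.019) = $468,382.46

$468382.46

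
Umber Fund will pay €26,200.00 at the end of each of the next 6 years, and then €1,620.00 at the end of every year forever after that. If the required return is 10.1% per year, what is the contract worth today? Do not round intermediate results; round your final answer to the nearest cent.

PV of 6-year annuity: €26,200.00 × [1 − (1+0.101)^−6] / 0.101 = 113774.21225
Perpetuity value at year 6: €1,620.00 / 0.101 = 16039.60396
PV of perpetuity: 16039.60396 / (1+0.101)^6 = 9004.70992
Total PV = 113774.21225 + 9004.70992 = 122778.92217

€122778.92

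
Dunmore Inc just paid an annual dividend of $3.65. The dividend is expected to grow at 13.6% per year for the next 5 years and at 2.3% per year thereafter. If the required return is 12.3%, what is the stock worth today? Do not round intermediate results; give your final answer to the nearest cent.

D_1 = 4.14640
D_2 = 4.71031
D_3 = 5.35091
D_4 = 6.07864
D_5 = 6.90533
Terminal value at year 5: TV = D_5×(1+g_2)/(r−g_2) = 7.06415/0.1 = 70.64154
P_0 = D_1/(1+r)^1 + D_2/(1+r)^2 + D_3/(1+r)^3 + D_4/(1+r)^4 + D_5/(1+r)^5 + TV/(1+r)^5
    = 3.69225 + 3.73499 + 3.77823 + 3.82197 + 3.86621 + 39.55136 = 58.44502

$58.45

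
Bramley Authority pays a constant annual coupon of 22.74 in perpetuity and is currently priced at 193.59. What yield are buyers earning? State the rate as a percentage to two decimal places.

P = C/r ⇒ r = C/P = 22.74/193.59 = 0.117465

11.75%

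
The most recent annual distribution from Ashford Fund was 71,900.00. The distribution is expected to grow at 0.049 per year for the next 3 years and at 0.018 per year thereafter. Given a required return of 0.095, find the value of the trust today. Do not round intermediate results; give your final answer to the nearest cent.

D_1 = 75423.10000
D_2 = 79118.83190
D_3 = 82995.65466
Terminal value at year 3: TV = D_3×(1+g_2)/(r−g_2) = 84489.57645/0.077 = 1097267.22658
P_0 = D_1/(1+r)^1 + D_2/(1+r)^2 + D_3/(1+r)^3 + TV/(1+r)^3
    = 68879.54338 + 65985.97352 + 63213.96002 + 835737.80910 = 1033817.28602

1033817.29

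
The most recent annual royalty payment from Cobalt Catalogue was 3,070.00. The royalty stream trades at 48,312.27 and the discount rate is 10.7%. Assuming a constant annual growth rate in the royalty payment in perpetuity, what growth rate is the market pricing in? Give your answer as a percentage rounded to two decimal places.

4.09%

P = D₀(1+g)/(r−g) ⇒ P(r−g) = D₀(1+g) ⇒ g(P+D₀) = P·r − D₀
g = (P·r − D₀)/(P + D₀) = (48,312.27×0.107 − 3,070.00) / (48,312.27 + 3,070.00) = 0.040859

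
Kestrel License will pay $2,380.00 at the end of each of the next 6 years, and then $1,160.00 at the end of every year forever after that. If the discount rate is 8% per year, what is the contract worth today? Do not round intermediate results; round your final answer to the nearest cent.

PV of 6-year annuity: $2,380.00 × [1 − (1+0.08)^−6] / 0.08 = 11002.45360
Perpetuity value at year 6: $1,160.00 / 0.08 = 14500.00000
PV of perpetuity: 14500.00000 / (1+0.08)^6 = 9137.45959
Total PV = 11002.45360 + 9137.45959 = 20139.91319

$20139.91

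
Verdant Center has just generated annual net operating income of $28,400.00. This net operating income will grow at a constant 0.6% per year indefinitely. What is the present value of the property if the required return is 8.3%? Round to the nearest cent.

$371044.16

D₁ = D₀ × (1 + g) = $28,400.00 × 1.006 = $28,570.4000
Growing perpetuity: P = D₁ / (r − g) = $28,570.4000 / (0.083 − 0.006) = $371,044.16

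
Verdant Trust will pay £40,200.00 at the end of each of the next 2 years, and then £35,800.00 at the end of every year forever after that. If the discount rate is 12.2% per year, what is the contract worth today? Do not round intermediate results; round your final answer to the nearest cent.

£300859.35

PV of 2-year annuity: £40,200.00 × [1 − (1+0.122)^−2] / 0.122 = 67761.92246
Perpetuity value at year 2: £35,800.00 / 0.122 = 293442.62295
PV of perpetuity: 293442.62295 / (1+0.122)^2 = 233097.42832
Total PV = 67761.92246 + 233097.42832 = 300859.35078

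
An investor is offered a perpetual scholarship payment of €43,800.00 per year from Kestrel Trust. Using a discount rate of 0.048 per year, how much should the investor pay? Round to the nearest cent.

€912500.00

Level perpetuity: PV = C / r = €43,800.00 / 0.048 = €912,500.00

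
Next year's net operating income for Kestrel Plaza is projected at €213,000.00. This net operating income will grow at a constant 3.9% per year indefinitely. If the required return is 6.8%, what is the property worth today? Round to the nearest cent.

Growing perpetuity: P = D₁ / (r − g) = €213,000.0000 / (0.068 − 0.039) = €7,344,827.59

€7344827.59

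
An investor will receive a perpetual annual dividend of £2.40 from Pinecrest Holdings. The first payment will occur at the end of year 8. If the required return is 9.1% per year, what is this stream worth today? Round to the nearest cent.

Value at end of year 7: C / r = £2.40 / 0.091 = £26.3736
Discount to today: PV = £26.3736 / (1 + 0.091)^7 = £26.3736 / 1.839811 = £14.33

£14.33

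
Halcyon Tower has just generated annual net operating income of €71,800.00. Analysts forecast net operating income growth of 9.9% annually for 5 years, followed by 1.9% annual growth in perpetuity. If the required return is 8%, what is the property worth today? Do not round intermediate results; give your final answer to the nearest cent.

€1687092.67

D_1 = 78908.20000
D_2 = 86720.11180
D_3 = 95305.40287
D_4 = 104740.63775
D_5 = 115109.96089
Terminal value at year 5: TV = D_5×(1+g_2)/(r−g_2) = 117297.05015/0.061 = 1922902.46142
P_0 = D_1/(1+r)^1 + D_2/(1+r)^2 + D_3/(1+r)^3 + D_4/(1+r)^4 + D_5/(1+r)^5 + TV/(1+r)^5
    = 73063.14815 + 74348.51835 + 75656.50154 + 76987.49555 + 78341.90519 + 1308695.10478 = 1687092.67355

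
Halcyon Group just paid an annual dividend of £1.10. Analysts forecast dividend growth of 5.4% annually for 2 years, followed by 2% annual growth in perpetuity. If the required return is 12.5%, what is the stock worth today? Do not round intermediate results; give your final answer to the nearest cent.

£11.38

D_1 = 1.15940
D_2 = 1.22201
Terminal value at year 2: TV = D_2×(1+g_2)/(r−g_2) = 1.24645/0.105 = 11.87093
P_0 = D_1/(1+r)^1 + D_2/(1+r)^2 + TV/(1+r)^2
    = 1.03058 + 0.96554 + 9.37950 = 11.37562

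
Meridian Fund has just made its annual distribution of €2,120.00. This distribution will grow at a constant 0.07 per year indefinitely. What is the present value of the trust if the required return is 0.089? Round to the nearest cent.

€119389.47

D₁ = D₀ × (1 + g) = €2,120.00 × 1.07 = €2,268.4000
Growing perpetuity: P = D₁ / (r − g) = €2,268.4000 / (0.089 − 0.07) = €119,389.47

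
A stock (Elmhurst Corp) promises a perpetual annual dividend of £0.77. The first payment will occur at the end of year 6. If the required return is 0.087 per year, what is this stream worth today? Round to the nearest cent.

£5.83

Value at end of year 5: C / r = £0.77 / 0.087 = £8.8506
Discount to today: PV = £8.8506 / (1 + 0.087)^5 = £8.8506 / 1.517566 = £5.83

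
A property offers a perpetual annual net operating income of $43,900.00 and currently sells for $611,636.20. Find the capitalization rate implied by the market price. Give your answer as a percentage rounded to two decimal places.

7.18%

P = C/r ⇒ r = C/P = $43,900.00/$611,636.20 = 0.071775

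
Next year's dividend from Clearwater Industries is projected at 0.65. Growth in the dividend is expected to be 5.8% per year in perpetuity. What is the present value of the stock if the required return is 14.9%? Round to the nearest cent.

Growing perpetuity: P = D₁ / (r − g) = 0.6500 / (0.149 − 0.058) = 7.14

7.14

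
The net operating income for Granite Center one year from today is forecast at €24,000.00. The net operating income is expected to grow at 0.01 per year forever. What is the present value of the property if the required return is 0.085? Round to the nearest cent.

Growing perpetuity: P = D₁ / (r − g) = €24,000.0000 / (0.085 − 0.01) = €320,000.00

€320000.00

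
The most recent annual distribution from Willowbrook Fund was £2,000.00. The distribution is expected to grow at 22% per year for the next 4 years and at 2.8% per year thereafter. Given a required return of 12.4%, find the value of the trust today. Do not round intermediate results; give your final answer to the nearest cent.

D_1 = 2440.00000
D_2 = 2976.80000
D_3 = 3631.69600
D_4 = 4430.66912
Terminal value at year 4: TV = D_4×(1+g_2)/(r−g_2) = 4554.72786/0.096 = 47445.08183
P_0 = D_1/(1+r)^1 + D_2/(1+r)^2 + D_3/(1+r)^3 + D_4/(1+r)^4 + TV/(1+r)^4
    = 2170.81851 + 2356.22649 + 2557.47004 + 2775.90164 + 29725.28006 = 39585.69673

£39585.70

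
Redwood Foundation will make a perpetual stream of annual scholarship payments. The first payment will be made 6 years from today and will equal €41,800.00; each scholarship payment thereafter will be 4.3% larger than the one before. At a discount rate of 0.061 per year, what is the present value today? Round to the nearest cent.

€1727137.27

Value at end of year 5: C₁ / (r − g) = €41,800.00 / (0.061 − 0.043) = €2,322,222.2222
Discount to today: PV = €2,322,222.2222 / (1 + 0.061)^5 = €2,322,222.2222 / 1.344550 = €1,727,137.27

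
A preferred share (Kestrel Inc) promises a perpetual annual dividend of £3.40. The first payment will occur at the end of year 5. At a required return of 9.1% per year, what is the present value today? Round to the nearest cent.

£26.37

Value at end of year 4: C / r = £3.40 / 0.091 = £37.3626
Discount to today: PV = £37.3626 / (1 + 0.091)^4 = £37.3626 / 1.416769 = £26.37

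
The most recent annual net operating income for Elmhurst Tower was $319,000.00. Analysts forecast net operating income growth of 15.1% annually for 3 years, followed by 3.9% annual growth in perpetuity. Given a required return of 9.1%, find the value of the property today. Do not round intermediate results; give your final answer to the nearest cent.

D_1 = 367169.00000
D_2 = 422611.51900
D_3 = 486425.85837
Terminal value at year 3: TV = D_3×(1+g_2)/(r−g_2) = 505396.46685/0.052 = 9719162.82395
P_0 = D_1/(1+r)^1 + D_2/(1+r)^2 + D_3/(1+r)^3 + TV/(1+r)^3
    = 336543.53804 + 355051.89027 + 374578.11705 + 7484358.91561 = 8550532.46097

$8550532.46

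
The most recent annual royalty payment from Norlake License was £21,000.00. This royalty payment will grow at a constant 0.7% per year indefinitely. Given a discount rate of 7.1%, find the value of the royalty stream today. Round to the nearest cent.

£330421.88

D₁ = D₀ × (1 + g) = £21,000.00 × 1.007 = £21,147.0000
Growing perpetuity: P = D₁ / (r − g) = £21,147.0000 / (0.071 − 0.007) = £330,421.88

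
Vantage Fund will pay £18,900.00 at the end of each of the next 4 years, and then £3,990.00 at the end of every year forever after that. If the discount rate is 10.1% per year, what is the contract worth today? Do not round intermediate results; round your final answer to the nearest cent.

PV of 4-year annuity: £18,900.00 × [1 − (1+0.101)^−4] / 0.101 = 59780.99855
Perpetuity value at year 4: £3,990.00 / 0.101 = 39504.95050
PV of perpetuity: 39504.95050 / (1+0.101)^4 = 26884.51747
Total PV = 59780.99855 + 26884.51747 = 86665.51602

£86665.52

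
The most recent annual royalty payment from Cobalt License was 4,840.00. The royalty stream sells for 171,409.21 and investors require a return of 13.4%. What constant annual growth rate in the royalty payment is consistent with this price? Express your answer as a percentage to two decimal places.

P = D₀(1+g)/(r−g) ⇒ P(r−g) = D₀(1+g) ⇒ g(P+D₀) = P·r − D₀
g = (P·r − D₀)/(P + D₀) = (171,409.21×0.134 − 4,840.00) / (171,409.21 + 4,840.00) = 0.102859

10.29%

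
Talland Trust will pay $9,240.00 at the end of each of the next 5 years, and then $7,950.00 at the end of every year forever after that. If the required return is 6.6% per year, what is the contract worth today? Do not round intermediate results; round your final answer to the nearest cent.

PV of 5-year annuity: $9,240.00 × [1 − (1+0.066)^−5] / 0.066 = 38295.06836
Perpetuity value at year 5: $7,950.00 / 0.066 = 120454.54545
PV of perpetuity: 120454.54545 / (1+0.066)^5 = 87505.86651
Total PV = 38295.06836 + 87505.86651 = 125800.93487

$125800.93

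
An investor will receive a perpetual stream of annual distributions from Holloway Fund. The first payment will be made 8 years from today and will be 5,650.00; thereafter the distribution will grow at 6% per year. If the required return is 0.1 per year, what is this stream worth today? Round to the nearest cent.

Value at end of year 7: C₁ / (r − g) = 5,650.00 / (0.1 − 0.06) = 141,250.0000
Discount to today: PV = 141,250.0000 / (1 + 0.1)^7 = 141,250.0000 / 1.948717 = 72,483.58

72483.58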